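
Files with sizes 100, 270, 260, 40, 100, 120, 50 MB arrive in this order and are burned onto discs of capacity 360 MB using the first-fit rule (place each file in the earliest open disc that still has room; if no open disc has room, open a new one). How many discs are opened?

  100 → disc 1 (new)  [load 100/360]
  270 → disc 2 (new)  [load 270/360]
  260 → disc 1  [load 360/360]
  40 → disc 2  [load 310/360]
  100 → disc 3 (new)  [load 100/360]
  120 → disc 3  [load 220/360]
  50 → disc 2  [load 360/360]
3 discs opened.

3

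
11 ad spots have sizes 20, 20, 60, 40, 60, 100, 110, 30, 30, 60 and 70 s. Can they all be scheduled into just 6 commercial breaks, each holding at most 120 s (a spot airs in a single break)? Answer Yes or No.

A valid assignment using 6 commercial breaks:
  break 1: 110 = 110
  break 2: 100 + 20 = 120
  break 3: 70 + 40 = 110
  break 4: 60 + 60 = 120
  break 5: 60 + 30 + 30 = 120
  break 6: 20 = 20
Every load is within 120 s, so 6 commercial breaks suffice.

Yes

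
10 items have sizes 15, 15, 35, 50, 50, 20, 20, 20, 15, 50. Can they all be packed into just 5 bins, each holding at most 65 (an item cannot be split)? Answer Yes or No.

A valid assignment using 5 bins:
  bin 1: 50 + 15 = 65
  bin 2: 50 + 15 = 65
  bin 3: 50 + 15 = 65
  bin 4: 35 + 20 = 55
  bin 5: 20 + 20 = 40
Every load is within 65, so 5 bins suffice.

Yes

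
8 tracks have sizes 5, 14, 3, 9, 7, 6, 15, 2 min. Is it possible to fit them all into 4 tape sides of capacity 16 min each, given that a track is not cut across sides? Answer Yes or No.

Yes

A valid assignment using 4 tape sides:
  side 1: 15 = 15
  side 2: 14 + 2 = 16
  side 3: 9 + 7 = 16
  side 4: 6 + 5 + 3 = 14
Every load is within 16 min, so 4 tape sides suffice.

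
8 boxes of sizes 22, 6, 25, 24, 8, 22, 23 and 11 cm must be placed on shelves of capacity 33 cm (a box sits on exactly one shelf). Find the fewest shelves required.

Total = 25 + 24 + 23 + 22 + 22 + 11 + 8 + 6 = 141 cm.
Lower bound: ⌈141/33⌉ = 5 shelves.
A packing using 5 shelves:
  shelf 1: 25 + 8 = 33
  shelf 2: 24 + 6 = 30
  shelf 3: 23 = 23
  shelf 4: 22 + 11 = 33
  shelf 5: 22 = 22
This matches the lower bound, so 5 is optimal.

5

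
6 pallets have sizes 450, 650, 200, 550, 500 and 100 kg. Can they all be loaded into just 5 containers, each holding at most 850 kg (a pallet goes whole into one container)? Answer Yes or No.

Yes

A valid assignment using 4 containers:
  container 1: 650 + 200 = 850
  container 2: 550 + 100 = 650
  container 3: 500 = 500
  container 4: 450 = 450
That uses only 4 ≤ 5, so 5 containers are enough.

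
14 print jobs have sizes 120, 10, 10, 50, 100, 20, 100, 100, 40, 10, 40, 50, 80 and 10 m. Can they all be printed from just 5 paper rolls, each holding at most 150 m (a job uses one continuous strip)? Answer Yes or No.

Yes

A valid assignment using 5 paper rolls:
  roll 1: 120 + 20 + 10 = 150
  roll 2: 100 + 50 = 150
  roll 3: 100 + 50 = 150
  roll 4: 100 + 40 + 10 = 150
  roll 5: 80 + 40 + 10 + 10 = 140
Every load is within 150 m, so 5 paper rolls suffice.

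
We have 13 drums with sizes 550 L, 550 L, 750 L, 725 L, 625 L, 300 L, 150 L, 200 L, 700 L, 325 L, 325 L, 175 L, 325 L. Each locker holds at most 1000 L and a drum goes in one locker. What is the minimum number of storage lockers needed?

7

Total = 750 + 725 + 700 + 625 + 550 + 550 + 325 + 325 + 325 + 300 + 200 + 175 + 150 = 5700 L.
Lower bound: ⌈5700/1000⌉ = 6 storage lockers.
A packing using 7 storage lockers:
  locker 1: 750 + 200 = 950
  locker 2: 725 + 175 = 900
  locker 3: 700 + 300 = 1000
  locker 4: 625 + 325 = 950
  locker 5: 550 + 325 = 875
  locker 6: 550 + 325 = 875
  locker 7: 150 = 150
No arrangement into 6 storage lockers stays within capacity, so 7 is optimal.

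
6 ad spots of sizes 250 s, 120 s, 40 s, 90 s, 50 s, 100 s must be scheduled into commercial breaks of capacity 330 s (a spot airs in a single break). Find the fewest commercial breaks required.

Total = 250 + 120 + 100 + 90 + 50 + 40 = 650 s.
Lower bound: ⌈650/330⌉ = 2 commercial breaks.
A packing using 3 commercial breaks:
  break 1: 250 + 50 = 300
  break 2: 120 + 100 + 90 = 310
  break 3: 40 = 40
No arrangement into 2 commercial breaks stays within capacity, so 3 is optimal.

3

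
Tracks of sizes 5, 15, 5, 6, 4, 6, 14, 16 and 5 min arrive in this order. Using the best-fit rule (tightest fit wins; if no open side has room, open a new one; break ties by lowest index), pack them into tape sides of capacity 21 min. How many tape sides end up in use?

4

  5 → side 1 (new)  [load 5/21]
  15 → side 1  [load 20/21]
  5 → side 2 (new)  [load 5/21]
  6 → side 2  [load 11/21]
  4 → side 2  [load 15/21]
  6 → side 2  [load 21/21]
  14 → side 3 (new)  [load 14/21]
  16 → side 4 (new)  [load 16/21]
  5 → side 4  [load 21/21]
4 tape sides opened.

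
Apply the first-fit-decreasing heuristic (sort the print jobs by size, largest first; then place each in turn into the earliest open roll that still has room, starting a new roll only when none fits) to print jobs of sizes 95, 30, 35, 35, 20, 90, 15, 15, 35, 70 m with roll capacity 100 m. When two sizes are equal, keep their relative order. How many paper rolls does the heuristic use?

5

Sorted descending: 95, 90, 70, 35, 35, 35, 30, 20, 15, 15.
  95 → roll 1 (new)  [load 95/100]
  90 → roll 2 (new)  [load 90/100]
  70 → roll 3 (new)  [load 70/100]
  35 → roll 4 (new)  [load 35/100]
  35 → roll 4  [load 70/100]
  35 → roll 5 (new)  [load 35/100]
  30 → roll 3  [load 100/100]
  20 → roll 4  [load 90/100]
  15 → roll 5  [load 50/100]
  15 → roll 5  [load 65/100]
5 paper rolls opened.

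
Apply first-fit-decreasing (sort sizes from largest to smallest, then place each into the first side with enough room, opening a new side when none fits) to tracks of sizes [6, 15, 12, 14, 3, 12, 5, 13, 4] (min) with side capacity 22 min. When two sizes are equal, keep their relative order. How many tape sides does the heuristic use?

Sorted descending: 15, 14, 13, 12, 12, 6, 5, 4, 3.
  15 → side 1 (new)  [load 15/22]
  14 → side 2 (new)  [load 14/22]
  13 → side 3 (new)  [load 13/22]
  12 → side 4 (new)  [load 12/22]
  12 → side 5 (new)  [load 12/22]
  6 → side 1  [load 21/22]
  5 → side 2  [load 19/22]
  4 → side 3  [load 17/22]
  3 → side 2  [load 22/22]
5 tape sides opened.

5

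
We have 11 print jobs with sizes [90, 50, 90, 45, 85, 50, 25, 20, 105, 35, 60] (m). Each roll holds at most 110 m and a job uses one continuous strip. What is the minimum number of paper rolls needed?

Total = 105 + 90 + 90 + 85 + 60 + 50 + 50 + 45 + 35 + 25 + 20 = 655 m.
Lower bound: ⌈655/110⌉ = 6 paper rolls.
A packing using 7 paper rolls:
  roll 1: 105 = 105
  roll 2: 90 + 20 = 110
  roll 3: 90 = 90
  roll 4: 85 + 25 = 110
  roll 5: 60 + 50 = 110
  roll 6: 50 + 45 = 95
  roll 7: 35 = 35
No arrangement into 6 paper rolls stays within capacity, so 7 is optimal.

7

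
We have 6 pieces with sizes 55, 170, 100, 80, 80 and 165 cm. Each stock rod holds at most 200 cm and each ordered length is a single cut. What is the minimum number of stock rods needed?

Total = 170 + 165 + 100 + 80 + 80 + 55 = 650 cm.
Lower bound: ⌈650/200⌉ = 4 stock rods.
A packing using 4 stock rods:
  stock rod 1: 170 = 170
  stock rod 2: 165 = 165
  stock rod 3: 100 + 80 = 180
  stock rod 4: 80 + 55 = 135
This matches the lower bound, so 4 is optimal.

4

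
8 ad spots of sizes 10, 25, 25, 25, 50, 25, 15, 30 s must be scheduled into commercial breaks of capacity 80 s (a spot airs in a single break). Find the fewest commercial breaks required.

Total = 50 + 30 + 25 + 25 + 25 + 25 + 15 + 10 = 205 s.
Lower bound: ⌈205/80⌉ = 3 commercial breaks.
A packing using 3 commercial breaks:
  break 1: 50 + 30 = 80
  break 2: 25 + 25 + 25 = 75
  break 3: 25 + 15 + 10 = 50
This matches the lower bound, so 3 is optimal.

3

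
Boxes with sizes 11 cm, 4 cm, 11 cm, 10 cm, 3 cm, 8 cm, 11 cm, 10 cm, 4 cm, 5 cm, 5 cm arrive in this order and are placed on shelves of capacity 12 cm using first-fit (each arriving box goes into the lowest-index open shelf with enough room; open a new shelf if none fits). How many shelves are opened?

  11 → shelf 1 (new)  [load 11/12]
  4 → shelf 2 (new)  [load 4/12]
  11 → shelf 3 (new)  [load 11/12]
  10 → shelf 4 (new)  [load 10/12]
  3 → shelf 2  [load 7/12]
  8 → shelf 5 (new)  [load 8/12]
  11 → shelf 6 (new)  [load 11/12]
  10 → shelf 7 (new)  [load 10/12]
  4 → shelf 2  [load 11/12]
  5 → shelf 8 (new)  [load 5/12]
  5 → shelf 8  [load 10/12]
8 shelves opened.

8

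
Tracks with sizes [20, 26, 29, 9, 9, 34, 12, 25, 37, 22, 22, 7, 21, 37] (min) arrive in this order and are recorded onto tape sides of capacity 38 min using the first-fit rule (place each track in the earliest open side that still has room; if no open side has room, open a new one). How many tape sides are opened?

  20 → side 1 (new)  [load 20/38]
  26 → side 2 (new)  [load 26/38]
  29 → side 3 (new)  [load 29/38]
  9 → side 1  [load 29/38]
  9 → side 1  [load 38/38]
  34 → side 4 (new)  [load 34/38]
  12 → side 2  [load 38/38]
  25 → side 5 (new)  [load 25/38]
  37 → side 6 (new)  [load 37/38]
  22 → side 7 (new)  [load 22/38]
  22 → side 8 (new)  [load 22/38]
  7 → side 3  [load 36/38]
  21 → side 9 (new)  [load 21/38]
  37 → side 10 (new)  [load 37/38]
10 tape sides opened.

10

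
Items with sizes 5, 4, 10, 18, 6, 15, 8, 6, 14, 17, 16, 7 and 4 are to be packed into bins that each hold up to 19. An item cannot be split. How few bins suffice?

Total = 18 + 17 + 16 + 15 + 14 + 10 + 8 + 7 + 6 + 6 + 5 + 4 + 4 = 130.
Lower bound: ⌈130/19⌉ = 7 bins.
A packing using 8 bins:
  bin 1: 18 = 18
  bin 2: 17 = 17
  bin 3: 16 = 16
  bin 4: 15 + 4 = 19
  bin 5: 14 + 5 = 19
  bin 6: 10 + 8 = 18
  bin 7: 7 + 6 + 6 = 19
  bin 8: 4 = 4
No arrangement into 7 bins stays within capacity, so 8 is optimal.

8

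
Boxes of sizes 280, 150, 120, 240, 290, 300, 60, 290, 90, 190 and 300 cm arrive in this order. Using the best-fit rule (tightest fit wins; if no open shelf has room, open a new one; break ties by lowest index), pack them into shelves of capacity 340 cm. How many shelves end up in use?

8

  280 → shelf 1 (new)  [load 280/340]
  150 → shelf 2 (new)  [load 150/340]
  120 → shelf 2  [load 270/340]
  240 → shelf 3 (new)  [load 240/340]
  290 → shelf 4 (new)  [load 290/340]
  300 → shelf 5 (new)  [load 300/340]
  60 → shelf 1  [load 340/340]
  290 → shelf 6 (new)  [load 290/340]
  90 → shelf 3  [load 330/340]
  190 → shelf 7 (new)  [load 190/340]
  300 → shelf 8 (new)  [load 300/340]
8 shelves opened.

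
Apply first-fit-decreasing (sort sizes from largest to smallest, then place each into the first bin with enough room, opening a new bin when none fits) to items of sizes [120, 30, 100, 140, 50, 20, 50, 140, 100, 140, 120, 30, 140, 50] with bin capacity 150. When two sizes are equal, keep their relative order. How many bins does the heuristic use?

9

Sorted descending: 140, 140, 140, 140, 120, 120, 100, 100, 50, 50, 50, 30, 30, 20.
  140 → bin 1 (new)  [load 140/150]
  140 → bin 2 (new)  [load 140/150]
  140 → bin 3 (new)  [load 140/150]
  140 → bin 4 (new)  [load 140/150]
  120 → bin 5 (new)  [load 120/150]
  120 → bin 6 (new)  [load 120/150]
  100 → bin 7 (new)  [load 100/150]
  100 → bin 8 (new)  [load 100/150]
  50 → bin 7  [load 150/150]
  50 → bin 8  [load 150/150]
  50 → bin 9 (new)  [load 50/150]
  30 → bin 5  [load 150/150]
  30 → bin 6  [load 150/150]
  20 → bin 9  [load 70/150]
9 bins opened.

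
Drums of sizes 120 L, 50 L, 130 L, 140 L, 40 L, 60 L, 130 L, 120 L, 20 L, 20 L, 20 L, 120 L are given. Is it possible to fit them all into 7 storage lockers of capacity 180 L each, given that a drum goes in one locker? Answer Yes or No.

Yes

A valid assignment using 6 storage lockers:
  locker 1: 140 + 40 = 180
  locker 2: 130 + 50 = 180
  locker 3: 130 + 20 + 20 = 170
  locker 4: 120 + 60 = 180
  locker 5: 120 + 20 = 140
  locker 6: 120 = 120
That uses only 6 ≤ 7, so 7 storage lockers are enough.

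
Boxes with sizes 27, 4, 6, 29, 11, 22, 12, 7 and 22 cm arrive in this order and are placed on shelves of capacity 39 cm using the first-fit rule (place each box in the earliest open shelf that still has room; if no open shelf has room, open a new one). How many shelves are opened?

  27 → shelf 1 (new)  [load 27/39]
  4 → shelf 1  [load 31/39]
  6 → shelf 1  [load 37/39]
  29 → shelf 2 (new)  [load 29/39]
  11 → shelf 3 (new)  [load 11/39]
  22 → shelf 3  [load 33/39]
  12 → shelf 4 (new)  [load 12/39]
  7 → shelf 2  [load 36/39]
  22 → shelf 4  [load 34/39]
4 shelves opened.

4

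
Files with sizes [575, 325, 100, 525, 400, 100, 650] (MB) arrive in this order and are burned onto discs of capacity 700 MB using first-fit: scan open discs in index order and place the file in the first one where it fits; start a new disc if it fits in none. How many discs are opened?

5

  575 → disc 1 (new)  [load 575/700]
  325 → disc 2 (new)  [load 325/700]
  100 → disc 1  [load 675/700]
  525 → disc 3 (new)  [load 525/700]
  400 → disc 4 (new)  [load 400/700]
  100 → disc 2  [load 425/700]
  650 → disc 5 (new)  [load 650/700]
5 discs opened.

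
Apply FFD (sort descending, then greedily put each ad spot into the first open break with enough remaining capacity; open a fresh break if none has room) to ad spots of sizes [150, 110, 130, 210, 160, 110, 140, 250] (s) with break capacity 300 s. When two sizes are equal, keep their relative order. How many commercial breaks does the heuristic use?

Sorted descending: 250, 210, 160, 150, 140, 130, 110, 110.
  250 → break 1 (new)  [load 250/300]
  210 → break 2 (new)  [load 210/300]
  160 → break 3 (new)  [load 160/300]
  150 → break 4 (new)  [load 150/300]
  140 → break 3  [load 300/300]
  130 → break 4  [load 280/300]
  110 → break 5 (new)  [load 110/300]
  110 → break 5  [load 220/300]
5 commercial breaks opened.

5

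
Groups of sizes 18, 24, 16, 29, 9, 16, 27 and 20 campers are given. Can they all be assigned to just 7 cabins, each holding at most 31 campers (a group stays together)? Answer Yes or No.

Yes

A valid assignment using 7 cabins:
  cabin 1: 29 = 29
  cabin 2: 27 = 27
  cabin 3: 24 = 24
  cabin 4: 20 + 9 = 29
  cabin 5: 18 = 18
  cabin 6: 16 = 16
  cabin 7: 16 = 16
Every load is within 31 campers, so 7 cabins suffice.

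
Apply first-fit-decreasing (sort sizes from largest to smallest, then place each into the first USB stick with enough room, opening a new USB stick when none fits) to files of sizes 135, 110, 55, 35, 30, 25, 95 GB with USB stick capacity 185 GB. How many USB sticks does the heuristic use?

3

Sorted descending: 135, 110, 95, 55, 35, 30, 25.
  135 → USB stick 1 (new)  [load 135/185]
  110 → USB stick 2 (new)  [load 110/185]
  95 → USB stick 3 (new)  [load 95/185]
  55 → USB stick 2  [load 165/185]
  35 → USB stick 1  [load 170/185]
  30 → USB stick 3  [load 125/185]
  25 → USB stick 3  [load 150/185]
3 USB sticks opened.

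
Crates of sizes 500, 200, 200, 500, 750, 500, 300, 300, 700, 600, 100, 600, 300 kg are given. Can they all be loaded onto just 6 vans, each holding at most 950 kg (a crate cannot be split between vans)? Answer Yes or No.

No

Total = 5550 kg; ⌈5550/950⌉ = 6.
7 crates each exceed half the capacity and cannot share a van, forcing at least 7 vans.
At least 7 vans are required, but only 6 are allowed.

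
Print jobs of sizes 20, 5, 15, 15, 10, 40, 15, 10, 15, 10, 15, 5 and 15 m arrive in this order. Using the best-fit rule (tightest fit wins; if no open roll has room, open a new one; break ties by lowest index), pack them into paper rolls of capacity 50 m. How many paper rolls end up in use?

4

  20 → roll 1 (new)  [load 20/50]
  5 → roll 1  [load 25/50]
  15 → roll 1  [load 40/50]
  15 → roll 2 (new)  [load 15/50]
  10 → roll 1  [load 50/50]
  40 → roll 3 (new)  [load 40/50]
  15 → roll 2  [load 30/50]
  10 → roll 3  [load 50/50]
  15 → roll 2  [load 45/50]
  10 → roll 4 (new)  [load 10/50]
  15 → roll 4  [load 25/50]
  5 → roll 2  [load 50/50]
  15 → roll 4  [load 40/50]
4 paper rolls opened.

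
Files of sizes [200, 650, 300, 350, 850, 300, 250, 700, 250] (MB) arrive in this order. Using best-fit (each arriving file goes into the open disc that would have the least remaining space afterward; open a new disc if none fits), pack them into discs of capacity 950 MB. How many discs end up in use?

  200 → disc 1 (new)  [load 200/950]
  650 → disc 1  [load 850/950]
  300 → disc 2 (new)  [load 300/950]
  350 → disc 2  [load 650/950]
  850 → disc 3 (new)  [load 850/950]
  300 → disc 2  [load 950/950]
  250 → disc 4 (new)  [load 250/950]
  700 → disc 4  [load 950/950]
  250 → disc 5 (new)  [load 250/950]
5 discs opened.

5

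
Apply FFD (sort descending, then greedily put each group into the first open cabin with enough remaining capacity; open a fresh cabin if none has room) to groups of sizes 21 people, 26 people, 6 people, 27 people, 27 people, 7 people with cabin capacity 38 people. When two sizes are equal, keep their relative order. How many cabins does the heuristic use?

Sorted descending: 27, 27, 26, 21, 7, 6.
  27 → cabin 1 (new)  [load 27/38]
  27 → cabin 2 (new)  [load 27/38]
  26 → cabin 3 (new)  [load 26/38]
  21 → cabin 4 (new)  [load 21/38]
  7 → cabin 1  [load 34/38]
  6 → cabin 2  [load 33/38]
4 cabins opened.

4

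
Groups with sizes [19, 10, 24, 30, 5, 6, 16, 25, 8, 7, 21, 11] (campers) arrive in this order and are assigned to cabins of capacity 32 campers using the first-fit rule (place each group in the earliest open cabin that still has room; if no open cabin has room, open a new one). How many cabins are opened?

  19 → cabin 1 (new)  [load 19/32]
  10 → cabin 1  [load 29/32]
  24 → cabin 2 (new)  [load 24/32]
  30 → cabin 3 (new)  [load 30/32]
  5 → cabin 2  [load 29/32]
  6 → cabin 4 (new)  [load 6/32]
  16 → cabin 4  [load 22/32]
  25 → cabin 5 (new)  [load 25/32]
  8 → cabin 4  [load 30/32]
  7 → cabin 5  [load 32/32]
  21 → cabin 6 (new)  [load 21/32]
  11 → cabin 6  [load 32/32]
6 cabins opened.

6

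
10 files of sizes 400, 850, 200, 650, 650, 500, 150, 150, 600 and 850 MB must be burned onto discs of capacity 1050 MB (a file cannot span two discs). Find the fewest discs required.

Total = 850 + 850 + 650 + 650 + 600 + 500 + 400 + 200 + 150 + 150 = 5000 MB.
Lower bound: ⌈5000/1050⌉ = 5 discs.
A packing using 6 discs:
  disc 1: 850 + 200 = 1050
  disc 2: 850 + 150 = 1000
  disc 3: 650 + 400 = 1050
  disc 4: 650 + 150 = 800
  disc 5: 600 = 600
  disc 6: 500 = 500
No arrangement into 5 discs stays within capacity, so 6 is optimal.

6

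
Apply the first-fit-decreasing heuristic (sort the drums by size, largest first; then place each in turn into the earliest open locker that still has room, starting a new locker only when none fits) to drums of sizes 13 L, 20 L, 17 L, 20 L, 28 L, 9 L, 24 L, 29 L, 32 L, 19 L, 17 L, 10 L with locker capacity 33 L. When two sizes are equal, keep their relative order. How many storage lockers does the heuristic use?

Sorted descending: 32, 29, 28, 24, 20, 20, 19, 17, 17, 13, 10, 9.
  32 → locker 1 (new)  [load 32/33]
  29 → locker 2 (new)  [load 29/33]
  28 → locker 3 (new)  [load 28/33]
  24 → locker 4 (new)  [load 24/33]
  20 → locker 5 (new)  [load 20/33]
  20 → locker 6 (new)  [load 20/33]
  19 → locker 7 (new)  [load 19/33]
  17 → locker 8 (new)  [load 17/33]
  17 → locker 9 (new)  [load 17/33]
  13 → locker 5  [load 33/33]
  10 → locker 6  [load 30/33]
  9 → locker 4  [load 33/33]
9 storage lockers opened.

9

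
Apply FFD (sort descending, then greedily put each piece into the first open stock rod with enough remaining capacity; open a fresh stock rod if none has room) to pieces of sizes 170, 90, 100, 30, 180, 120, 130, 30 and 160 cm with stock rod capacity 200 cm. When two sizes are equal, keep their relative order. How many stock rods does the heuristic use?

6

Sorted descending: 180, 170, 160, 130, 120, 100, 90, 30, 30.
  180 → stock rod 1 (new)  [load 180/200]
  170 → stock rod 2 (new)  [load 170/200]
  160 → stock rod 3 (new)  [load 160/200]
  130 → stock rod 4 (new)  [load 130/200]
  120 → stock rod 5 (new)  [load 120/200]
  100 → stock rod 6 (new)  [load 100/200]
  90 → stock rod 6  [load 190/200]
  30 → stock rod 2  [load 200/200]
  30 → stock rod 3  [load 190/200]
6 stock rods opened.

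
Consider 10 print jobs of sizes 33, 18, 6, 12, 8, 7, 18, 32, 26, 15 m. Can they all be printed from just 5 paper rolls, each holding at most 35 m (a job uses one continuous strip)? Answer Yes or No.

No

Total = 175 m; ⌈175/35⌉ = 5.
The bound of 5 does not rule out 5, but exhaustive search shows no assignment into 5 paper rolls of capacity 35 m exists — the minimum is 6.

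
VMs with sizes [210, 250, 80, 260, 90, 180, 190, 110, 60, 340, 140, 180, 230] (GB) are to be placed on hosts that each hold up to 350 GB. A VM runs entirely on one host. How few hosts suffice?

Total = 340 + 260 + 250 + 230 + 210 + 190 + 180 + 180 + 140 + 110 + 90 + 80 + 60 = 2320 GB.
Lower bound: ⌈2320/350⌉ = 7 hosts.
Also, 8 VMs each exceed 175 GB, and no two of those can share a host, so at least 8 hosts are needed.
A packing using 8 hosts:
  host 1: 340 = 340
  host 2: 260 + 90 = 350
  host 3: 250 + 80 = 330
  host 4: 230 + 110 = 340
  host 5: 210 + 140 = 350
  host 6: 190 + 60 = 250
  host 7: 180 = 180
  host 8: 180 = 180
This matches the lower bound, so 8 is optimal.

8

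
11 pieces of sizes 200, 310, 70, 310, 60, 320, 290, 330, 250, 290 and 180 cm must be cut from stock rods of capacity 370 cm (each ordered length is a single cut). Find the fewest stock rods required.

Total = 330 + 320 + 310 + 310 + 290 + 290 + 250 + 200 + 180 + 70 + 60 = 2610 cm.
Lower bound: ⌈2610/370⌉ = 8 stock rods.
A packing using 9 stock rods:
  stock rod 1: 330 = 330
  stock rod 2: 320 = 320
  stock rod 3: 310 + 60 = 370
  stock rod 4: 310 = 310
  stock rod 5: 290 + 70 = 360
  stock rod 6: 290 = 290
  stock rod 7: 250 = 250
  stock rod 8: 200 = 200
  stock rod 9: 180 = 180
No arrangement into 8 stock rods stays within capacity, so 9 is optimal.

9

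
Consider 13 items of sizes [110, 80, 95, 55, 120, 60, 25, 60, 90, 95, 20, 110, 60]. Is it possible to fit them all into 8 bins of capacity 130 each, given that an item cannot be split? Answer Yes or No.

Total = 980; ⌈980/130⌉ = 8.
The bound of 8 does not rule out 8, but exhaustive search shows no assignment into 8 bins of capacity 130 exists — the minimum is 9.

No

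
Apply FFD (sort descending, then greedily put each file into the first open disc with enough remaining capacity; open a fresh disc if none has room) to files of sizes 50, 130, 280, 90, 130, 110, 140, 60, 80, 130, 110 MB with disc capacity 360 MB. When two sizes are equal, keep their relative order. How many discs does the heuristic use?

Sorted descending: 280, 140, 130, 130, 130, 110, 110, 90, 80, 60, 50.
  280 → disc 1 (new)  [load 280/360]
  140 → disc 2 (new)  [load 140/360]
  130 → disc 2  [load 270/360]
  130 → disc 3 (new)  [load 130/360]
  130 → disc 3  [load 260/360]
  110 → disc 4 (new)  [load 110/360]
  110 → disc 4  [load 220/360]
  90 → disc 2  [load 360/360]
  80 → disc 1  [load 360/360]
  60 → disc 3  [load 320/360]
  50 → disc 4  [load 270/360]
4 discs opened.

4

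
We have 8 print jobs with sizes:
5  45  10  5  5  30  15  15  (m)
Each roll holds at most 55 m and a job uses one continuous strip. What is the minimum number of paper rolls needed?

3

Total = 45 + 30 + 15 + 15 + 10 + 5 + 5 + 5 = 130 m.
Lower bound: ⌈130/55⌉ = 3 paper rolls.
A packing using 3 paper rolls:
  roll 1: 45 + 10 = 55
  roll 2: 30 + 15 + 5 + 5 = 55
  roll 3: 15 + 5 = 20
This matches the lower bound, so 3 is optimal.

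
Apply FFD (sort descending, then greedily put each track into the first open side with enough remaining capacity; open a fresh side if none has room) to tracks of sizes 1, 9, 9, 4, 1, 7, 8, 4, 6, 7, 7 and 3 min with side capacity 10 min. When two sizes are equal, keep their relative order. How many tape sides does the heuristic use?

Sorted descending: 9, 9, 8, 7, 7, 7, 6, 4, 4, 3, 1, 1.
  9 → side 1 (new)  [load 9/10]
  9 → side 2 (new)  [load 9/10]
  8 → side 3 (new)  [load 8/10]
  7 → side 4 (new)  [load 7/10]
  7 → side 5 (new)  [load 7/10]
  7 → side 6 (new)  [load 7/10]
  6 → side 7 (new)  [load 6/10]
  4 → side 7  [load 10/10]
  4 → side 8 (new)  [load 4/10]
  3 → side 4  [load 10/10]
  1 → side 1  [load 10/10]
  1 → side 2  [load 10/10]
8 tape sides opened.

8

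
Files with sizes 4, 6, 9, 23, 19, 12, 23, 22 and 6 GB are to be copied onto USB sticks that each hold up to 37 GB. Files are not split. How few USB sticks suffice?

Total = 23 + 23 + 22 + 19 + 12 + 9 + 6 + 6 + 4 = 124 GB.
Lower bound: ⌈124/37⌉ = 4 USB sticks.
A packing using 4 USB sticks:
  USB stick 1: 23 + 12 = 35
  USB stick 2: 23 + 9 + 4 = 36
  USB stick 3: 22 + 6 + 6 = 34
  USB stick 4: 19 = 19
This matches the lower bound, so 4 is optimal.

4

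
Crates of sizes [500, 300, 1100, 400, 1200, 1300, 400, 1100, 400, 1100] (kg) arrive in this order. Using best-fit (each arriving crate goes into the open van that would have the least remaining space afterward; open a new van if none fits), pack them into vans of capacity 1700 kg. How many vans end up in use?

6

  500 → van 1 (new)  [load 500/1700]
  300 → van 1  [load 800/1700]
  1100 → van 2 (new)  [load 1100/1700]
  400 → van 2  [load 1500/1700]
  1200 → van 3 (new)  [load 1200/1700]
  1300 → van 4 (new)  [load 1300/1700]
  400 → van 4  [load 1700/1700]
  1100 → van 5 (new)  [load 1100/1700]
  400 → van 3  [load 1600/1700]
  1100 → van 6 (new)  [load 1100/1700]
6 vans opened.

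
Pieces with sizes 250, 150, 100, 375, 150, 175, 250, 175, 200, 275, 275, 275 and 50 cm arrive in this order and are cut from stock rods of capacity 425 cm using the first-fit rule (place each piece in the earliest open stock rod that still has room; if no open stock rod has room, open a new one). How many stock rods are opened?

8

  250 → stock rod 1 (new)  [load 250/425]
  150 → stock rod 1  [load 400/425]
  100 → stock rod 2 (new)  [load 100/425]
  375 → stock rod 3 (new)  [load 375/425]
  150 → stock rod 2  [load 250/425]
  175 → stock rod 2  [load 425/425]
  250 → stock rod 4 (new)  [load 250/425]
  175 → stock rod 4  [load 425/425]
  200 → stock rod 5 (new)  [load 200/425]
  275 → stock rod 6 (new)  [load 275/425]
  275 → stock rod 7 (new)  [load 275/425]
  275 → stock rod 8 (new)  [load 275/425]
  50 → stock rod 3  [load 425/425]
8 stock rods opened.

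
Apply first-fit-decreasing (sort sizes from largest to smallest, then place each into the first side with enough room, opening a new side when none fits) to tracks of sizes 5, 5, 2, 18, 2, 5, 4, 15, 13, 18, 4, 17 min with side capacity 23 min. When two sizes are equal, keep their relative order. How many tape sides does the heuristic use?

Sorted descending: 18, 18, 17, 15, 13, 5, 5, 5, 4, 4, 2, 2.
  18 → side 1 (new)  [load 18/23]
  18 → side 2 (new)  [load 18/23]
  17 → side 3 (new)  [load 17/23]
  15 → side 4 (new)  [load 15/23]
  13 → side 5 (new)  [load 13/23]
  5 → side 1  [load 23/23]
  5 → side 2  [load 23/23]
  5 → side 3  [load 22/23]
  4 → side 4  [load 19/23]
  4 → side 4  [load 23/23]
  2 → side 5  [load 15/23]
  2 → side 5  [load 17/23]
5 tape sides opened.

5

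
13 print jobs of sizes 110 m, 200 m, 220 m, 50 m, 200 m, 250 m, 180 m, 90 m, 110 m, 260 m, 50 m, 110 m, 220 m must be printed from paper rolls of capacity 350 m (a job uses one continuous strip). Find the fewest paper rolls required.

7

Total = 260 + 250 + 220 + 220 + 200 + 200 + 180 + 110 + 110 + 110 + 90 + 50 + 50 = 2050 m.
Lower bound: ⌈2050/350⌉ = 6 paper rolls.
Also, 7 print jobs each exceed 175 m, and no two of those can share a roll, so at least 7 paper rolls are needed.
A packing using 7 paper rolls:
  roll 1: 260 + 90 = 350
  roll 2: 250 + 50 + 50 = 350
  roll 3: 220 + 110 = 330
  roll 4: 220 + 110 = 330
  roll 5: 200 + 110 = 310
  roll 6: 200 = 200
  roll 7: 180 = 180
This matches the lower bound, so 7 is optimal.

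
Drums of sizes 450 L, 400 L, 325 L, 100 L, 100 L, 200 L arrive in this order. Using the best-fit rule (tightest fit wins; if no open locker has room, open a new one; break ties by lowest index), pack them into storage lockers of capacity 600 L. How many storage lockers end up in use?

3

  450 → locker 1 (new)  [load 450/600]
  400 → locker 2 (new)  [load 400/600]
  325 → locker 3 (new)  [load 325/600]
  100 → locker 1  [load 550/600]
  100 → locker 2  [load 500/600]
  200 → locker 3  [load 525/600]
3 storage lockers opened.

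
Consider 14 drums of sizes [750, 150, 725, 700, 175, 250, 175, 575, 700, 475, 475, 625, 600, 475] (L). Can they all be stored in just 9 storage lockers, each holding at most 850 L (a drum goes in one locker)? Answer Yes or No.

No

Total = 6850 L; ⌈6850/850⌉ = 9.
10 drums each exceed half the capacity and cannot share a locker, forcing at least 10 storage lockers.
At least 10 storage lockers are required, but only 9 are allowed.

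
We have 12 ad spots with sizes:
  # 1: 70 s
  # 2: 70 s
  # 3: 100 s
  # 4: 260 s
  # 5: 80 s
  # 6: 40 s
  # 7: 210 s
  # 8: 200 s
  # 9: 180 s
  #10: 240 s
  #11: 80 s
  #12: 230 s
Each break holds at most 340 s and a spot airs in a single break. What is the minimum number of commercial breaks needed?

Total = 260 + 240 + 230 + 210 + 200 + 180 + 100 + 80 + 80 + 70 + 70 + 40 = 1760 s.
Lower bound: ⌈1760/340⌉ = 6 commercial breaks.
A packing using 6 commercial breaks:
  break 1: 260 + 80 = 340
  break 2: 240 + 100 = 340
  break 3: 230 + 80 = 310
  break 4: 210 + 70 + 40 = 320
  break 5: 200 + 70 = 270
  break 6: 180 = 180
This matches the lower bound, so 6 is optimal.

6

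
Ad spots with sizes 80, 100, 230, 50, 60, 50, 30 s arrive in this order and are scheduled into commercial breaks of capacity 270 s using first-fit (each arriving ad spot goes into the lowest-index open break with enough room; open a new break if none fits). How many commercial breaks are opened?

3

  80 → break 1 (new)  [load 80/270]
  100 → break 1  [load 180/270]
  230 → break 2 (new)  [load 230/270]
  50 → break 1  [load 230/270]
  60 → break 3 (new)  [load 60/270]
  50 → break 3  [load 110/270]
  30 → break 1  [load 260/270]
3 commercial breaks opened.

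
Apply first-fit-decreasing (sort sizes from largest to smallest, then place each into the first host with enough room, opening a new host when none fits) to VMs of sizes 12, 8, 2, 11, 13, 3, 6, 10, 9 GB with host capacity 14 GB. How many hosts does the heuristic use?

Sorted descending: 13, 12, 11, 10, 9, 8, 6, 3, 2.
  13 → host 1 (new)  [load 13/14]
  12 → host 2 (new)  [load 12/14]
  11 → host 3 (new)  [load 11/14]
  10 → host 4 (new)  [load 10/14]
  9 → host 5 (new)  [load 9/14]
  8 → host 6 (new)  [load 8/14]
  6 → host 6  [load 14/14]
  3 → host 3  [load 14/14]
  2 → host 2  [load 14/14]
6 hosts opened.

6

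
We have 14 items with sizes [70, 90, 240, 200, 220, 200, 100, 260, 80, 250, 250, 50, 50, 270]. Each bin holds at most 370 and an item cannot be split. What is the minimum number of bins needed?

Total = 270 + 260 + 250 + 250 + 240 + 220 + 200 + 200 + 100 + 90 + 80 + 70 + 50 + 50 = 2330.
Lower bound: ⌈2330/370⌉ = 7 bins.
Also, 8 items each exceed 185, and no two of those can share a bin, so at least 8 bins are needed.
A packing using 8 bins:
  bin 1: 270 + 100 = 370
  bin 2: 260 + 90 = 350
  bin 3: 250 + 80 = 330
  bin 4: 250 + 70 + 50 = 370
  bin 5: 240 + 50 = 290
  bin 6: 220 = 220
  bin 7: 200 = 200
  bin 8: 200 = 200
This matches the lower bound, so 8 is optimal.

8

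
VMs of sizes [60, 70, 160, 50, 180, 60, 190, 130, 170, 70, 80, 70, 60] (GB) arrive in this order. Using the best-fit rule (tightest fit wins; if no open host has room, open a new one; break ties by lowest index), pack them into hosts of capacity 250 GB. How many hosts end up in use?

  60 → host 1 (new)  [load 60/250]
  70 → host 1  [load 130/250]
  160 → host 2 (new)  [load 160/250]
  50 → host 2  [load 210/250]
  180 → host 3 (new)  [load 180/250]
  60 → host 3  [load 240/250]
  190 → host 4 (new)  [load 190/250]
  130 → host 5 (new)  [load 130/250]
  170 → host 6 (new)  [load 170/250]
  70 → host 6  [load 240/250]
  80 → host 1  [load 210/250]
  70 → host 5  [load 200/250]
  60 → host 4  [load 250/250]
6 hosts opened.

6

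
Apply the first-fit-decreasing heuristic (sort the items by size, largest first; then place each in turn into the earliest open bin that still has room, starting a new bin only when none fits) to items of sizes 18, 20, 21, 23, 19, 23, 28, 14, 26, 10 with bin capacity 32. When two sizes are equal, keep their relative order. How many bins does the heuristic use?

Sorted descending: 28, 26, 23, 23, 21, 20, 19, 18, 14, 10.
  28 → bin 1 (new)  [load 28/32]
  26 → bin 2 (new)  [load 26/32]
  23 → bin 3 (new)  [load 23/32]
  23 → bin 4 (new)  [load 23/32]
  21 → bin 5 (new)  [load 21/32]
  20 → bin 6 (new)  [load 20/32]
  19 → bin 7 (new)  [load 19/32]
  18 → bin 8 (new)  [load 18/32]
  14 → bin 8  [load 32/32]
  10 → bin 5  [load 31/32]
8 bins opened.

8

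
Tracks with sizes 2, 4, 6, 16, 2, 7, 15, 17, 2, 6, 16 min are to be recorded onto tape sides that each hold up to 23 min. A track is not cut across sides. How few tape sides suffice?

5

Total = 17 + 16 + 16 + 15 + 7 + 6 + 6 + 4 + 2 + 2 + 2 = 93 min.
Lower bound: ⌈93/23⌉ = 5 tape sides.
A packing using 5 tape sides:
  side 1: 17 + 6 = 23
  side 2: 16 + 7 = 23
  side 3: 16 + 6 = 22
  side 4: 15 + 4 + 2 + 2 = 23
  side 5: 2 = 2
This matches the lower bound, so 5 is optimal.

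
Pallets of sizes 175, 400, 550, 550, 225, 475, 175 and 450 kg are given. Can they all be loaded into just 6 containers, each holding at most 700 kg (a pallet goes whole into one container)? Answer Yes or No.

Yes

A valid assignment using 5 containers:
  container 1: 550 = 550
  container 2: 550 = 550
  container 3: 475 + 225 = 700
  container 4: 450 + 175 = 625
  container 5: 400 + 175 = 575
That uses only 5 ≤ 6, so 6 containers are enough.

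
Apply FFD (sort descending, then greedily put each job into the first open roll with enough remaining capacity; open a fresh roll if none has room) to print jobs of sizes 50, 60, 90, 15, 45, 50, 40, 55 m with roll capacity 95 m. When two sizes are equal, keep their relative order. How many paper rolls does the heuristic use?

Sorted descending: 90, 60, 55, 50, 50, 45, 40, 15.
  90 → roll 1 (new)  [load 90/95]
  60 → roll 2 (new)  [load 60/95]
  55 → roll 3 (new)  [load 55/95]
  50 → roll 4 (new)  [load 50/95]
  50 → roll 5 (new)  [load 50/95]
  45 → roll 4  [load 95/95]
  40 → roll 3  [load 95/95]
  15 → roll 2  [load 75/95]
5 paper rolls opened.

5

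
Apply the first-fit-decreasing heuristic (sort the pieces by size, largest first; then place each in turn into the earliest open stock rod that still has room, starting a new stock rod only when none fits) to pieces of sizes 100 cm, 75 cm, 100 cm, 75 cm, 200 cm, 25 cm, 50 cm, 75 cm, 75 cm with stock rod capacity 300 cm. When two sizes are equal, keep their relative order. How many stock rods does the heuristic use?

Sorted descending: 200, 100, 100, 75, 75, 75, 75, 50, 25.
  200 → stock rod 1 (new)  [load 200/300]
  100 → stock rod 1  [load 300/300]
  100 → stock rod 2 (new)  [load 100/300]
  75 → stock rod 2  [load 175/300]
  75 → stock rod 2  [load 250/300]
  75 → stock rod 3 (new)  [load 75/300]
  75 → stock rod 3  [load 150/300]
  50 → stock rod 2  [load 300/300]
  25 → stock rod 3  [load 175/300]
3 stock rods opened.

3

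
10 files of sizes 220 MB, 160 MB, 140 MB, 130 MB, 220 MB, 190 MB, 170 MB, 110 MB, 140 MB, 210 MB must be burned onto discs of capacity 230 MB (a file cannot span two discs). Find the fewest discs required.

Total = 220 + 220 + 210 + 190 + 170 + 160 + 140 + 140 + 130 + 110 = 1690 MB.
Lower bound: ⌈1690/230⌉ = 8 discs.
Also, 9 files each exceed 115 MB, and no two of those can share a disc, so at least 9 discs are needed.
A packing using 10 discs:
  disc 1: 220 = 220
  disc 2: 220 = 220
  disc 3: 210 = 210
  disc 4: 190 = 190
  disc 5: 170 = 170
  disc 6: 160 = 160
  disc 7: 140 = 140
  disc 8: 140 = 140
  disc 9: 130 = 130
  disc 10: 110 = 110
No arrangement into 9 discs stays within capacity, so 10 is optimal.

10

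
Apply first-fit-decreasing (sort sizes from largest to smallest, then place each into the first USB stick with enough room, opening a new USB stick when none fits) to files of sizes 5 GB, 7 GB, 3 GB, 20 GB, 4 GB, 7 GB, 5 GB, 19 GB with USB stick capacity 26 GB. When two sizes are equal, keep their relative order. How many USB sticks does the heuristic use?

3

Sorted descending: 20, 19, 7, 7, 5, 5, 4, 3.
  20 → USB stick 1 (new)  [load 20/26]
  19 → USB stick 2 (new)  [load 19/26]
  7 → USB stick 2  [load 26/26]
  7 → USB stick 3 (new)  [load 7/26]
  5 → USB stick 1  [load 25/26]
  5 → USB stick 3  [load 12/26]
  4 → USB stick 3  [load 16/26]
  3 → USB stick 3  [load 19/26]
3 USB sticks opened.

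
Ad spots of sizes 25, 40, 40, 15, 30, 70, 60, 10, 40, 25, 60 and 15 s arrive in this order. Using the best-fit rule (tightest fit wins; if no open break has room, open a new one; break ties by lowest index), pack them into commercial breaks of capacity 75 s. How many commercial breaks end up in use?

7

  25 → break 1 (new)  [load 25/75]
  40 → break 1  [load 65/75]
  40 → break 2 (new)  [load 40/75]
  15 → break 2  [load 55/75]
  30 → break 3 (new)  [load 30/75]
  70 → break 4 (new)  [load 70/75]
  60 → break 5 (new)  [load 60/75]
  10 → break 1  [load 75/75]
  40 → break 3  [load 70/75]
  25 → break 6 (new)  [load 25/75]
  60 → break 7 (new)  [load 60/75]
  15 → break 5  [load 75/75]
7 commercial breaks opened.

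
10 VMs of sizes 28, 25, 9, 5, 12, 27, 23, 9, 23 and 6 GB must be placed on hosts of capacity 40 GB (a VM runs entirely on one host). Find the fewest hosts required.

5

Total = 28 + 27 + 25 + 23 + 23 + 12 + 9 + 9 + 6 + 5 = 167 GB.
Lower bound: ⌈167/40⌉ = 5 hosts.
A packing using 5 hosts:
  host 1: 28 + 12 = 40
  host 2: 27 + 9 = 36
  host 3: 25 + 9 + 6 = 40
  host 4: 23 + 5 = 28
  host 5: 23 = 23
This matches the lower bound, so 5 is optimal.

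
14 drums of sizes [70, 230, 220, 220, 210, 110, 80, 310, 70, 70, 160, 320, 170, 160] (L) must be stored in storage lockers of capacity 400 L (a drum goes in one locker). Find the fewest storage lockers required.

7

Total = 320 + 310 + 230 + 220 + 220 + 210 + 170 + 160 + 160 + 110 + 80 + 70 + 70 + 70 = 2400 L.
Lower bound: ⌈2400/400⌉ = 6 storage lockers.
A packing using 7 storage lockers:
  locker 1: 320 + 80 = 400
  locker 2: 310 + 70 = 380
  locker 3: 230 + 170 = 400
  locker 4: 220 + 160 = 380
  locker 5: 220 + 160 = 380
  locker 6: 210 + 110 + 70 = 390
  locker 7: 70 = 70
No arrangement into 6 storage lockers stays within capacity, so 7 is optimal.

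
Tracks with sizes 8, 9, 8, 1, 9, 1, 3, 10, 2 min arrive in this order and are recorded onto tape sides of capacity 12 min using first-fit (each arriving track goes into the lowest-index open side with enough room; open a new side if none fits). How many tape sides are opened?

5

  8 → side 1 (new)  [load 8/12]
  9 → side 2 (new)  [load 9/12]
  8 → side 3 (new)  [load 8/12]
  1 → side 1  [load 9/12]
  9 → side 4 (new)  [load 9/12]
  1 → side 1  [load 10/12]
  3 → side 2  [load 12/12]
  10 → side 5 (new)  [load 10/12]
  2 → side 1  [load 12/12]
5 tape sides opened.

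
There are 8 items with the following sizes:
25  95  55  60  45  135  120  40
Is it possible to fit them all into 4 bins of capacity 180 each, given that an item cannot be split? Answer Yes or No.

Yes

A valid assignment using 4 bins:
  bin 1: 135 + 45 = 180
  bin 2: 120 + 60 = 180
  bin 3: 95 + 55 + 25 = 175
  bin 4: 40 = 40
Every load is within 180, so 4 bins suffice.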